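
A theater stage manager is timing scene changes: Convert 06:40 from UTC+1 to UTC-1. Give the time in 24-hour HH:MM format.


Local time: 06:40 at UTC+1 (offset 1h)
Target zone: UTC-1 (offset -1h)
Difference: -1 - (1) = -2 hours
Calculation: 6 + (-2) = 4
Result: 04:40

04:40


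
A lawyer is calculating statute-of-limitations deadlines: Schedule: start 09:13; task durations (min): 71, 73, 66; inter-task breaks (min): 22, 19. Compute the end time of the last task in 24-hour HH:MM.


Start: 09:13 = 553 min from midnight
  after task 1 (71 min): 10:24
  after break (22 min): 10:46
  after task 2 (73 min): 11:59
  after break (19 min): 12:18
  after task 3 (66 min): 13:24
Total elapsed: 251 minutes
End time: 13:24

13:24


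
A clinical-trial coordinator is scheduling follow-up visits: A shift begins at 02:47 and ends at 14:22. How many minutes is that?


Start time: 02:47 = 167 minutes from midnight
End time: 14:22 = 862 minutes from midnight
Difference: 862 - 167 = 695 minutes
That is 11 hours and 35 minutes

695


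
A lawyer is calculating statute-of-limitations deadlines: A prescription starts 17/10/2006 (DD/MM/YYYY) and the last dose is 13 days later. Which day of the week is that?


Start: 2006-10-17 (Tuesday)
Step 1 - find target date: add 13 days
  2006-10-17 + 13 days = 2006-10-30
Step 2 - day of week:
  13 mod 7 = 6
  Tuesday + 6 days -> Monday
Result: Monday (2006-10-30)

Monday


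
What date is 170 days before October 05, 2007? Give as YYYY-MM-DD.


Start: 2007-10-05
Subtracting 170 days
Days already passed in October: 5
After going back through October: 165 more days to subtract
September 2007: 30 days, 135 remaining
August 2007: 31 days, 104 remaining
July 2007: 31 days, 73 remaining
June 2007: 30 days, 43 remaining
Result: 2007-04-18

2007-04-18


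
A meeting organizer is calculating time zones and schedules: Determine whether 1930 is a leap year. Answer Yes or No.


Year: 1930
Divisible by 4? 1930 / 4 = 482.5 -> No
Not divisible by 4, so NOT a leap year

No


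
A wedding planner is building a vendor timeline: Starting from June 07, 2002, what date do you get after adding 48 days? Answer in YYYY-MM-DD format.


Start: 2002-06-07
Adding 48 days
Days remaining in June: 23
After June: 25 days still to add
July 2002 has 31 days, need 25
Result: 2002-07-25

2002-07-25


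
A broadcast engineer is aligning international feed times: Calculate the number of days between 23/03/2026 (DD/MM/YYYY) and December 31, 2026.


Start: March 23, 2026
End: December 31, 2026
Days left in March: 8
April: 30
May: 31
June: 30
July: 31
... plus remaining months
Sum of remaining months: 275
Total: 8 + 275 = 283

283


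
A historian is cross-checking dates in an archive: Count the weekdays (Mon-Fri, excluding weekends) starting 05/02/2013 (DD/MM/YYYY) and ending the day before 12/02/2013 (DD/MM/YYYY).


Start: 2013-02-05 (Tuesday)
End (exclusive): 2013-02-12 (Tuesday)
Total calendar days: 7
Full weeks: 7 // 7 = 1 -> 5 weekdays
Remaining 0 days starting on Tuesday:
Total business days: 5 + 0 = 5

5


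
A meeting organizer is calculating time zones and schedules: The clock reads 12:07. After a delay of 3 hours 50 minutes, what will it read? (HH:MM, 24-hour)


Start time: 12:07
Adding: 3 hours 50 minutes
Minutes: 7 + 50 = 57
Hours: 12 + 3 + 0 = 15
Result: 15:57

15:57


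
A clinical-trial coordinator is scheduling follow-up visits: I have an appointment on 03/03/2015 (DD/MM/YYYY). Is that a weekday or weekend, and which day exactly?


Date: 2015-03-03
January 1, 2015 is a Thursday
Day of year: 62
Offset from Jan 1: 61 days
61 mod 7 = 5
Result: Tuesday

Tuesday


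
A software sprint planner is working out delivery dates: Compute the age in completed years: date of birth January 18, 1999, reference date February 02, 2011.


Birth: 1999-01-18
Reference: 2011-02-02
Year difference: 2011 - 1999 = 12
Has birthday (01-18) occurred by 02-02? Yes
Age in full years: 12

12


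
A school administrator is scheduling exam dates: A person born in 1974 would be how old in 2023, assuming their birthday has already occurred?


Birth year: 1974
Current year: 2023
Age = current year - birth year
Age = 2023 - 1974 = 49

49


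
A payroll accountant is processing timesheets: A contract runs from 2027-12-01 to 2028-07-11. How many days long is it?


Start date: 2027-12-01
End date: 2028-07-11
Dec 2027: +31 days
Jan 2028: +31 days
Feb 2028: +29 days
... (5 more months)
Total: 223 days

223


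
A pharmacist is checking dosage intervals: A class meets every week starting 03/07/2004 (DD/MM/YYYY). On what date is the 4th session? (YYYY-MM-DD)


First occurrence: 2004-07-03 (occurrence 1)
Each occurrence is 7 days after the previous.
Occurrence 4 is 3 weeks after the first.
3 weeks = 21 days
2004-07-03 + 21 days = 2004-07-24

2004-07-24


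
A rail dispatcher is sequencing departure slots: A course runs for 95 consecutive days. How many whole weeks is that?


Total days: 95
Days per week: 7
Division: 95 / 7 = 13 remainder 4
Complete weeks: 13
Remaining days: 4

13


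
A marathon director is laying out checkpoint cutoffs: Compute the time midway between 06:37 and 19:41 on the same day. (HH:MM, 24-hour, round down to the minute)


Start time: 06:37 = 397 minutes from midnight
End time: 19:41 = 1181 minutes from midnight
Sum: 397 + 1181 = 1578
Midpoint: 1578 / 2 = 789 minutes
Convert: 789 / 60 = 13 hours, 9 minutes
Result: 13:09

13:09


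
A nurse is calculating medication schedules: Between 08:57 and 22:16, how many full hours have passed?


Start: 08:57
End: 22:16
Hour difference: 22 - 8 = 14 hours
Minute difference: 16 - 57 = -41 minutes
Total minutes: 799
Complete hours: 799 / 60 = 13 (remainder 19)

13


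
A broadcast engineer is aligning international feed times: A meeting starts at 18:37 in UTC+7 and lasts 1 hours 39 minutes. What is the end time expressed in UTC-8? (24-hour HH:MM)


Start: 18:37 in UTC+7
Step 1 - add duration:
  minutes: 37 + 39 = 76 (carry 1h)
  hours: 18 + 1 + 1 = 20
  end in UTC+7: 20:16
Step 2 - convert UTC+7 -> UTC-8:
  offset difference: -8 - (7) = -15 hours
  20 + (-15) = 5 -> mod 24 = 5
Result: 05:16 in UTC-8

05:16


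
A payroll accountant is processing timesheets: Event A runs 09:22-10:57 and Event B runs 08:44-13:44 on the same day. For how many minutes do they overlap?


Interval A: [562, 657] minutes from midnight
Interval B: [524, 824] minutes from midnight
Overlap start = max(562, 524) = 562
Overlap end = min(657, 824) = 657
Overlap = 657 - 562 = 95 minutes

95


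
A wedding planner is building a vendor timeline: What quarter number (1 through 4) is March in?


Month: March (month 3)
Q1: January-March (months 1-3)
Q2: April-June (months 4-6)
Q3: July-September (months 7-9)
Q4: October-December (months 10-12)
Month 3 falls in Q1

1


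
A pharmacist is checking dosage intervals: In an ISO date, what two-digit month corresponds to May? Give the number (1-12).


Calendar month order:
4. April
5. May <--
6. June
May is month number 5

5


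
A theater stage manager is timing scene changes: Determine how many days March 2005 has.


Month: March
Year: 2005
March is a 31-day month
Total: 31 days

31


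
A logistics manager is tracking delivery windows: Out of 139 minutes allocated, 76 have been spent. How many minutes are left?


Total budget: 139 minutes
Time used: 76 minutes
Remaining: 139 - 76 = 63 minutes
Percent used: 54.7%
Percent remaining: 45.3%

63


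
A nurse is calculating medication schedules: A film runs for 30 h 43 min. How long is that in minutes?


Hours: 30
Minutes: 43
Convert hours to minutes: 30 x 60 = 1800
Add remaining minutes: 1800 + 43 = 1843

1843


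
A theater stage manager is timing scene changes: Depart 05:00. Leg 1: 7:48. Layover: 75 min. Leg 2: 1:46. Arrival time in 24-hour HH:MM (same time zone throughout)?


Depart: 05:00
Leg 1: +468 min -> 12:48
Layover: +75 min -> 14:03
Leg 2: +106 min -> 15:49
Total travel: 649 minutes = 10h 49m
Arrival: 15:49

15:49


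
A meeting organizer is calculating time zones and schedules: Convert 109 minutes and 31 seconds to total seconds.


Minutes: 109
Extra seconds: 31
Seconds per minute: 60
Minutes to seconds: 109 x 60 = 6540
Total: 6540 + 31 = 6571

6571


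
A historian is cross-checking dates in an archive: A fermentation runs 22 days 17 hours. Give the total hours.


Days: 22
Extra hours: 17
Hours per day: 24
Days to hours: 22 x 24 = 528
Total: 528 + 17 = 545

545


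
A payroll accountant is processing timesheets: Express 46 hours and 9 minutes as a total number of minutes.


Hours: 46
Extra minutes: 9
Minutes per hour: 60
Hours to minutes: 46 x 60 = 2760
Total: 2760 + 9 = 2769

2769


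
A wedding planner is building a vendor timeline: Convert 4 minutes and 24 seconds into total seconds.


Minutes: 4
Seconds: 24
Convert minutes to seconds: 4 x 60 = 240
Add remaining seconds: 240 + 24 = 264

264


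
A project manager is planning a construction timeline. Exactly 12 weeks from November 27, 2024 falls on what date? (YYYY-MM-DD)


Start: 2024-11-27
Weeks to add: 12
Convert to days: 12 x 7 = 84 days
Add 84 days to 2024-11-27
Result: 2025-02-19

2025-02-19


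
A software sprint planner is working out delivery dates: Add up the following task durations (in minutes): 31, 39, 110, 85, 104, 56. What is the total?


Durations: 31, 39, 110, 85, 104, 56
Running sum: 31
+ 39 = 70
+ 110 = 180
+ 85 = 265
+ 104 = 369
+ 56 = 425
Total duration: 425 minutes
That is 7 hours and 5 minutes

425


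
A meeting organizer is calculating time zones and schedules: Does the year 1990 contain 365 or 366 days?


Year: 1990
Check leap year rules:
Divisible by 4? No
1990 is not a leap year
Days: 365

365


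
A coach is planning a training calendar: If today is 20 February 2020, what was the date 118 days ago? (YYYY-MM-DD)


Start: 2020-02-20
Subtracting 118 days
Days already passed in February: 20
After going back through February: 98 more days to subtract
January 2020: 31 days, 67 remaining
December 2019: 31 days, 36 remaining
November 2019: 30 days, 6 remaining
October 2019 has 31 days, need 6
Result: 2019-10-25

2019-10-25


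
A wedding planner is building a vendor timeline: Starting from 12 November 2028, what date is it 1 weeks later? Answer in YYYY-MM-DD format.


Start: 2028-11-12
Weeks to add: 1
Convert to days: 1 x 7 = 7 days
Add 7 days to 2028-11-12
Result: 2028-11-19

2028-11-19


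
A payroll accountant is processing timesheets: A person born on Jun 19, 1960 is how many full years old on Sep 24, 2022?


Birth: 1960-06-19
Reference: 2022-09-24
Year difference: 2022 - 1960 = 62
Has birthday (06-19) occurred by 09-24? Yes
Age in full years: 62

62


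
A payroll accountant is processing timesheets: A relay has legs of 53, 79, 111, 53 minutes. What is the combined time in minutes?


Durations: 53, 79, 111, 53
Running sum: 53
+ 79 = 132
+ 111 = 243
+ 53 = 296
Total duration: 296 minutes
That is 4 hours and 56 minutes

296


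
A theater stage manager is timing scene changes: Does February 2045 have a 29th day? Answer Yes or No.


Year: 2045
Divisible by 4? 2045 / 4 = 511.25 -> No
Not divisible by 4, so NOT a leap year

No


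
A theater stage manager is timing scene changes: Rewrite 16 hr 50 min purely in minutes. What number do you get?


Hours: 16
Extra minutes: 50
Minutes per hour: 60
Hours to minutes: 16 x 60 = 960
Total: 960 + 50 = 1010

1010


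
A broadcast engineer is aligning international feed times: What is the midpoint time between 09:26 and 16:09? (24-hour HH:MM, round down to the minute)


Start time: 09:26 = 566 minutes from midnight
End time: 16:09 = 969 minutes from midnight
Sum: 566 + 969 = 1535
Midpoint: 1535 / 2 = 767 minutes
Convert: 767 / 60 = 12 hours, 47 minutes
Result: 12:47

12:47


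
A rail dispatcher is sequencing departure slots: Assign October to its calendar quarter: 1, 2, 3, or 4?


Month: October (month 10)
Q1: January-March (months 1-3)
Q2: April-June (months 4-6)
Q3: July-September (months 7-9)
Q4: October-December (months 10-12)
Month 10 falls in Q4

4


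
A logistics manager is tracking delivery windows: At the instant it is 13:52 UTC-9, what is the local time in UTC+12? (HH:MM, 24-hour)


Local time: 13:52 at UTC-9 (offset -9h)
Target zone: UTC+12 (offset 12h)
Difference: 12 - (-9) = 21 hours
Calculation: 13 + (21) = 34
Wraparound: (34) mod 24 = 10
Result: 10:52

10:52


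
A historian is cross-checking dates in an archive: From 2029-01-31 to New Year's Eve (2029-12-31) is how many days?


Start: January 31, 2029
End: December 31, 2029
Days left in January: 0
February: 28
March: 31
April: 30
May: 31
... plus remaining months
Sum of remaining months: 334
Total: 0 + 334 = 334

334


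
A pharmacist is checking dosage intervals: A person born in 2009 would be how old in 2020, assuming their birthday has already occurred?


Birth year: 2009
Current year: 2020
Age = current year - birth year
Age = 2020 - 2009 = 11

11


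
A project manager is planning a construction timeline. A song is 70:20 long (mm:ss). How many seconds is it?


Minutes: 70
Extra seconds: 20
Seconds per minute: 60
Minutes to seconds: 70 x 60 = 4200
Total: 4200 + 20 = 4220

4220


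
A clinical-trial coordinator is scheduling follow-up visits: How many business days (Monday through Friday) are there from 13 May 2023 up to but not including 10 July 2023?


Start: 2023-05-13 (Saturday)
End (exclusive): 2023-07-10 (Monday)
Total calendar days: 58
Full weeks: 58 // 7 = 8 -> 40 weekdays
Remaining 2 days starting on Saturday:
  Sat(-), Sun(-) -> 0 weekdays
Total business days: 40 + 0 = 40

40


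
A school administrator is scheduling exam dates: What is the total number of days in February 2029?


Month: February
Year: 2029
2029 is not a leap year
February has 28 days
Total: 28 days

28


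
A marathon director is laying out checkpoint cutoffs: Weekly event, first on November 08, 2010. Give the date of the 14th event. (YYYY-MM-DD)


First occurrence: 2010-11-08 (occurrence 1)
Each occurrence is 7 days after the previous.
Occurrence 14 is 13 weeks after the first.
13 weeks = 91 days
2010-11-08 + 91 days = 2011-02-07

2011-02-07


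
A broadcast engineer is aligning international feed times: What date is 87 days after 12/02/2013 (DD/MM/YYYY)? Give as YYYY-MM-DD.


Start: 2013-02-12
Adding 87 days
Days remaining in February: 16
After February: 71 days still to add
March 2013: 31 days, 40 remaining
April 2013: 30 days, 10 remaining
May 2013 has 31 days, need 10
Result: 2013-05-10

2013-05-10


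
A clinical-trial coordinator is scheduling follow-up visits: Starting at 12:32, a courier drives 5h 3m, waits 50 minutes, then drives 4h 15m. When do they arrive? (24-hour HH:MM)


Depart: 12:32
Leg 1: +303 min -> 17:35
Layover: +50 min -> 18:25
Leg 2: +255 min -> 22:40
Total travel: 608 minutes = 10h 8m
Arrival: 22:40

22:40


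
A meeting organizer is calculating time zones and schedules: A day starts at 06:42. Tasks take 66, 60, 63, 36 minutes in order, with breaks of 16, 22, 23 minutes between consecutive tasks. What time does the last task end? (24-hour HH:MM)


Start: 06:42 = 402 min from midnight
  after task 1 (66 min): 07:48
  after break (16 min): 08:04
  after task 2 (60 min): 09:04
  after break (22 min): 09:26
  after task 3 (63 min): 10:29
  after break (23 min): 10:52
  after task 4 (36 min): 11:28
Total elapsed: 286 minutes
End time: 11:28

11:28


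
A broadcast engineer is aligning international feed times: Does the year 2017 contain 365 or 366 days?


Year: 2017
Check leap year rules:
Divisible by 4? No
2017 is not a leap year
Days: 365

365


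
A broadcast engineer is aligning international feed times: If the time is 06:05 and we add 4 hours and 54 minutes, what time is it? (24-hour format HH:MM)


Start time: 06:05
Adding: 4 hours 54 minutes
Minutes: 5 + 54 = 59
Hours: 6 + 4 + 0 = 10
Result: 10:59

10:59


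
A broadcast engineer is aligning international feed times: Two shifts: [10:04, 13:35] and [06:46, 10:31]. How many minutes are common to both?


Interval A: [604, 815] minutes from midnight
Interval B: [406, 631] minutes from midnight
Overlap start = max(604, 406) = 604
Overlap end = min(815, 631) = 631
Overlap = 631 - 604 = 27 minutes

27


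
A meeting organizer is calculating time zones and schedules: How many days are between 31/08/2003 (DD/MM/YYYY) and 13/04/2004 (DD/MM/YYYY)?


Start date: 2003-08-31
End date: 2004-04-13
Aug 2003: +1 days
Sep 2003: +30 days
Oct 2003: +31 days
... (6 more months)
Total: 226 days

226


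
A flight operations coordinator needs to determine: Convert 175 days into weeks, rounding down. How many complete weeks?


Total days: 175
Days per week: 7
Division: 175 / 7 = 25 remainder 0
Complete weeks: 25
Remaining days: 0

25


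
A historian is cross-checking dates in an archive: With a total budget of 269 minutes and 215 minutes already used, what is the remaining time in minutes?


Total budget: 269 minutes
Time used: 215 minutes
Remaining: 269 - 215 = 54 minutes
Percent used: 79.9%
Percent remaining: 20.1%

54


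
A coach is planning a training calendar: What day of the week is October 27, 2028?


Date: 2028-10-27
January 1, 2028 is a Saturday
Day of year: 301
Offset from Jan 1: 300 days
300 mod 7 = 6
Result: Friday

Friday


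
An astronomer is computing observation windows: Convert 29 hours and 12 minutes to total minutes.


Hours: 29
Minutes: 12
Convert hours to minutes: 29 x 60 = 1740
Add remaining minutes: 1740 + 12 = 1752

1752


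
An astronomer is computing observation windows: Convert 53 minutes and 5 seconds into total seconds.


Minutes: 53
Seconds: 5
Convert minutes to seconds: 53 x 60 = 3180
Add remaining seconds: 3180 + 5 = 3185

3185


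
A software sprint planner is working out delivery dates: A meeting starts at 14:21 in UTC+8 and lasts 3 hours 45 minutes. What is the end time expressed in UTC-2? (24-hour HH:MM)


Start: 14:21 in UTC+8
Step 1 - add duration:
  minutes: 21 + 45 = 66 (carry 1h)
  hours: 14 + 3 + 1 = 18
  end in UTC+8: 18:06
Step 2 - convert UTC+8 -> UTC-2:
  offset difference: -2 - (8) = -10 hours
  18 + (-10) = 8 -> mod 24 = 8
Result: 08:06 in UTC-2

08:06


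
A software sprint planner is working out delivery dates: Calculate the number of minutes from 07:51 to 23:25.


Start time: 07:51 = 471 minutes from midnight
End time: 23:25 = 1405 minutes from midnight
Difference: 1405 - 471 = 934 minutes
That is 15 hours and 34 minutes

934


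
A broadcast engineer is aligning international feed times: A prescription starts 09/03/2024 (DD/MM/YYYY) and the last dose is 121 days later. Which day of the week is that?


Start: 2024-03-09 (Saturday)
Step 1 - find target date: add 121 days
  2024-03-09 + 121 days = 2024-07-08
Step 2 - day of week:
  121 mod 7 = 2
  Saturday + 2 days -> Monday
Result: Monday (2024-07-08)

Monday


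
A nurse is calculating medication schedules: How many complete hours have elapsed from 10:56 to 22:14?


Start: 10:56
End: 22:14
Hour difference: 22 - 10 = 12 hours
Minute difference: 14 - 56 = -42 minutes
Total minutes: 678
Complete hours: 678 / 60 = 11 (remainder 18)

11


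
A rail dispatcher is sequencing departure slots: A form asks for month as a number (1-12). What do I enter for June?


Calendar month order:
5. May
6. June <--
7. July
June is month number 6

6


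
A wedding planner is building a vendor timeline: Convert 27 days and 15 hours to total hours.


Days: 27
Extra hours: 15
Hours per day: 24
Days to hours: 27 x 24 = 648
Total: 648 + 15 = 663

663


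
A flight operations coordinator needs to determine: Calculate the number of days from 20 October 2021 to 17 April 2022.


Start date: 2021-10-20
End date: 2022-04-17
Oct 2021: +12 days
Nov 2021: +30 days
Dec 2021: +31 days
... (4 more months)
Total: 179 days

179


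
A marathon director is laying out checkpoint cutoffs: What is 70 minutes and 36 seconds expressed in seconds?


Minutes: 70
Extra seconds: 36
Seconds per minute: 60
Minutes to seconds: 70 x 60 = 4200
Total: 4200 + 36 = 4236

4236


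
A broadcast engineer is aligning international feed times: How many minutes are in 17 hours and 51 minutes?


Hours: 17
Extra minutes: 51
Minutes per hour: 60
Hours to minutes: 17 x 60 = 1020
Total: 1020 + 51 = 1071

1071


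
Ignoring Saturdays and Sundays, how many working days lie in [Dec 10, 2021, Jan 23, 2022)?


Start: 2021-12-10 (Friday)
End (exclusive): 2022-01-23 (Sunday)
Total calendar days: 44
Full weeks: 44 // 7 = 6 -> 30 weekdays
Remaining 2 days starting on Friday:
  Fri(w), Sat(-) -> 1 weekdays
Total business days: 30 + 1 = 31

31


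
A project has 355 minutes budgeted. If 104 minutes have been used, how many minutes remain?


Total budget: 355 minutes
Time used: 104 minutes
Remaining: 355 - 104 = 251 minutes
Percent used: 29.3%
Percent remaining: 70.7%

251


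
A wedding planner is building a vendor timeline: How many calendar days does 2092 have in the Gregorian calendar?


Year: 2092
Check leap year rules:
Divisible by 4? Yes
Divisible by 100? No
2092 is a leap year
Days: 366

366


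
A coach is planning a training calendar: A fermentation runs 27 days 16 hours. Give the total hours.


Days: 27
Extra hours: 16
Hours per day: 24
Days to hours: 27 x 24 = 648
Total: 648 + 16 = 664

664


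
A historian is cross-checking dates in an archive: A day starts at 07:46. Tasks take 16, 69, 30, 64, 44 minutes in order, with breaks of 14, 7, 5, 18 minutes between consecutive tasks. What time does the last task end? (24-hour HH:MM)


Start: 07:46 = 466 min from midnight
  after task 1 (16 min): 08:02
  after break (14 min): 08:16
  after task 2 (69 min): 09:25
  after break (7 min): 09:32
  after task 3 (30 min): 10:02
  after break (5 min): 10:07
  after task 4 (64 min): 11:11
  after break (18 min): 11:29
  after task 5 (44 min): 12:13
Total elapsed: 267 minutes
End time: 12:13

12:13


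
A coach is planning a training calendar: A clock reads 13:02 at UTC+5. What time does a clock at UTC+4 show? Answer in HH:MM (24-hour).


Local time: 13:02 at UTC+5 (offset 5h)
Target zone: UTC+4 (offset 4h)
Difference: 4 - (5) = -1 hours
Calculation: 13 + (-1) = 12
Result: 12:02

12:02


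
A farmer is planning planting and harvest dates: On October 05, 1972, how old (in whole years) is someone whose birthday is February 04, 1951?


Birth: 1951-02-04
Reference: 1972-10-05
Year difference: 1972 - 1951 = 21
Has birthday (02-04) occurred by 10-05? Yes
Age in full years: 21

21


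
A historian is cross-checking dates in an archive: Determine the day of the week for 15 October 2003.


Date: 2003-10-15
January 1, 2003 is a Wednesday
Day of year: 288
Offset from Jan 1: 287 days
287 mod 7 = 0
Result: Wednesday

Wednesday


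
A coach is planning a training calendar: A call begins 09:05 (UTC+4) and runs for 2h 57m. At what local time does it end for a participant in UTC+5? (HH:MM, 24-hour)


Start: 09:05 in UTC+4
Step 1 - add duration:
  minutes: 5 + 57 = 62 (carry 1h)
  hours: 9 + 2 + 1 = 12
  end in UTC+4: 12:02
Step 2 - convert UTC+4 -> UTC+5:
  offset difference: 5 - (4) = 1 hours
  12 + (1) = 13 -> mod 24 = 13
Result: 13:02 in UTC+5

13:02


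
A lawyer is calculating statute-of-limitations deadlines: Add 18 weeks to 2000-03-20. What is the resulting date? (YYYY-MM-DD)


Start: 2000-03-20
Weeks to add: 18
Convert to days: 18 x 7 = 126 days
Add 126 days to 2000-03-20
Result: 2000-07-24

2000-07-24


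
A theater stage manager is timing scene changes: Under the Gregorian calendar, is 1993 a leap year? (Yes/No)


Year: 1993
Divisible by 4? 1993 / 4 = 498.25 -> No
Not divisible by 4, so NOT a leap year

No


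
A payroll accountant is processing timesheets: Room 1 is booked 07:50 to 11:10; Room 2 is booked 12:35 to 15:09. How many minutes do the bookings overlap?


Interval A: [470, 670] minutes from midnight
Interval B: [755, 909] minutes from midnight
Overlap start = max(470, 755) = 755
Overlap end = min(670, 909) = 670
End <= start, so the intervals do not overlap: 0 minutes

0


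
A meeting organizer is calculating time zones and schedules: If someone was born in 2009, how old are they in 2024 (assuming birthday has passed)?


Birth year: 2009
Current year: 2024
Age = current year - birth year
Age = 2024 - 2009 = 15

15


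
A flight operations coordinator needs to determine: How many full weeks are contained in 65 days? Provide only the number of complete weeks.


Total days: 65
Days per week: 7
Division: 65 / 7 = 9 remainder 2
Complete weeks: 9
Remaining days: 2

9


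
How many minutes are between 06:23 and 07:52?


Start time: 06:23 = 383 minutes from midnight
End time: 07:52 = 472 minutes from midnight
Difference: 472 - 383 = 89 minutes
That is 1 hours and 29 minutes

89


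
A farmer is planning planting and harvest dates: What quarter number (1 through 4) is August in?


Month: August (month 8)
Q1: January-March (months 1-3)
Q2: April-June (months 4-6)
Q3: July-September (months 7-9)
Q4: October-December (months 10-12)
Month 8 falls in Q3

3


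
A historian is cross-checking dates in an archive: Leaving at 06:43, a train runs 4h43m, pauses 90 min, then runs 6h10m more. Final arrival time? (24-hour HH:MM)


Depart: 06:43
Leg 1: +283 min -> 11:26
Layover: +90 min -> 12:56
Leg 2: +370 min -> 19:06
Total travel: 743 minutes = 12h 23m
Arrival: 19:06

19:06


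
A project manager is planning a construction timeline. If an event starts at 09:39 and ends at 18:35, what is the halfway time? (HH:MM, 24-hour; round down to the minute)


Start time: 09:39 = 579 minutes from midnight
End time: 18:35 = 1115 minutes from midnight
Sum: 579 + 1115 = 1694
Midpoint: 1694 / 2 = 847 minutes
Convert: 847 / 60 = 14 hours, 7 minutes
Result: 14:07

14:07


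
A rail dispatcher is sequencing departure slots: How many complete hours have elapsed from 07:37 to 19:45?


Start: 07:37
End: 19:45
Hour difference: 19 - 7 = 12 hours
Minute difference: 45 - 37 = 8 minutes
Total minutes: 728
Complete hours: 728 / 60 = 12 (remainder 8)

12


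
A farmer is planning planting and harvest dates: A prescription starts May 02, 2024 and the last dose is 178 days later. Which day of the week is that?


Start: 2024-05-02 (Thursday)
Step 1 - find target date: add 178 days
  2024-05-02 + 178 days = 2024-10-27
Step 2 - day of week:
  178 mod 7 = 3
  Thursday + 3 days -> Sunday
Result: Sunday (2024-10-27)

Sunday


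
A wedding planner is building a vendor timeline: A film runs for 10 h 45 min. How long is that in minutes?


Hours: 10
Minutes: 45
Convert hours to minutes: 10 x 60 = 600
Add remaining minutes: 600 + 45 = 645

645


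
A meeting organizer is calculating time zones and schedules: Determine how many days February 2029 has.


Month: February
Year: 2029
2029 is not a leap year
February has 28 days
Total: 28 days

28


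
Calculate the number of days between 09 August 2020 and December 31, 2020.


Start: August 09, 2020
End: December 31, 2020
Days left in August: 22
September: 30
October: 31
November: 30
December: 31
Sum of remaining months: 122
Total: 22 + 122 = 144

144


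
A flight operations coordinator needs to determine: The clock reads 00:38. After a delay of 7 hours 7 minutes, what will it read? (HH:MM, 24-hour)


Start time: 00:38
Adding: 7 hours 7 minutes
Minutes: 38 + 7 = 45
Hours: 0 + 7 + 0 = 7
Result: 07:45

07:45


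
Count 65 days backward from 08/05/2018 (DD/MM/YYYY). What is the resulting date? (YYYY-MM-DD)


Start: 2018-05-08
Subtracting 65 days
Days already passed in May: 8
After going back through May: 57 more days to subtract
April 2018: 30 days, 27 remaining
March 2018 has 31 days, need 27
Result: 2018-03-04

2018-03-04


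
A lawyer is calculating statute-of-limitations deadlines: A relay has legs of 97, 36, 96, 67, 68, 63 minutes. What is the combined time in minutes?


Durations: 97, 36, 96, 67, 68, 63
Running sum: 97
+ 36 = 133
+ 96 = 229
+ 67 = 296
+ 68 = 364
+ 63 = 427
Total duration: 427 minutes
That is 7 hours and 7 minutes

427


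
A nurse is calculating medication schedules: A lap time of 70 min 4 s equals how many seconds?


Minutes: 70
Seconds: 4
Convert minutes to seconds: 70 x 60 = 4200
Add remaining seconds: 4200 + 4 = 4204

4204


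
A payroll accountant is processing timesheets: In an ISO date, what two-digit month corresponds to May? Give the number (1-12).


Calendar month order:
4. April
5. May <--
6. June
May is month number 5

5


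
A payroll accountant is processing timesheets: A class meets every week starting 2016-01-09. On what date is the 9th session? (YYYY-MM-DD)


First occurrence: 2016-01-09 (occurrence 1)
Each occurrence is 7 days after the previous.
Occurrence 9 is 8 weeks after the first.
8 weeks = 56 days
2016-01-09 + 56 days = 2016-03-05

2016-03-05


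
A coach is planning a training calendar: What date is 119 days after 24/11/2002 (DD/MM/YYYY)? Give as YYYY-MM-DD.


Start: 2002-11-24
Adding 119 days
Days remaining in November: 6
After November: 113 days still to add
December 2002: 31 days, 82 remaining
January 2003: 31 days, 51 remaining
February 2003: 28 days, 23 remaining
March 2003 has 31 days, need 23
Result: 2003-03-23

2003-03-23


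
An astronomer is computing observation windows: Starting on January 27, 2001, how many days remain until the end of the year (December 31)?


Start: January 27, 2001
End: December 31, 2001
Days left in January: 4
February: 28
March: 31
April: 30
May: 31
... plus remaining months
Sum of remaining months: 334
Total: 4 + 334 = 338

338


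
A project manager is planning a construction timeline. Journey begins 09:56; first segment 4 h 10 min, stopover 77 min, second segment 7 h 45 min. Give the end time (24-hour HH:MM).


Depart: 09:56
Leg 1: +250 min -> 14:06
Layover: +77 min -> 15:23
Leg 2: +465 min -> 23:08
Total travel: 792 minutes = 13h 12m
Arrival: 23:08

23:08


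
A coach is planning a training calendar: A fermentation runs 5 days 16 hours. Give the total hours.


Days: 5
Extra hours: 16
Hours per day: 24
Days to hours: 5 x 24 = 120
Total: 120 + 16 = 136

136


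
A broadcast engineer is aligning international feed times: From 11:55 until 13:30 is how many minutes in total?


Start time: 11:55 = 715 minutes from midnight
End time: 13:30 = 810 minutes from midnight
Difference: 810 - 715 = 95 minutes
That is 1 hours and 35 minutes

95


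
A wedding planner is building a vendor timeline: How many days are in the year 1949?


Year: 1949
Check leap year rules:
Divisible by 4? No
1949 is not a leap year
Days: 365

365


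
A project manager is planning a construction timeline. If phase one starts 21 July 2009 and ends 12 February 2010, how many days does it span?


Start date: 2009-07-21
End date: 2010-02-12
Jul 2009: +11 days
Aug 2009: +31 days
Sep 2009: +30 days
... (5 more months)
Total: 206 days

206


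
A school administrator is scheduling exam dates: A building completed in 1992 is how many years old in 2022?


Birth year: 1992
Current year: 2022
Age = current year - birth year
Age = 2022 - 1992 = 30

30


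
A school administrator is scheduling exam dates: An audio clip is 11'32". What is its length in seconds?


Minutes: 11
Seconds: 32
Convert minutes to seconds: 11 x 60 = 660
Add remaining seconds: 660 + 32 = 692

692


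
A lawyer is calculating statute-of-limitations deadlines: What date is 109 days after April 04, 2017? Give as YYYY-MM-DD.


Start: 2017-04-04
Adding 109 days
Days remaining in April: 26
After April: 83 days still to add
May 2017: 31 days, 52 remaining
June 2017: 30 days, 22 remaining
July 2017 has 31 days, need 22
Result: 2017-07-22

2017-07-22


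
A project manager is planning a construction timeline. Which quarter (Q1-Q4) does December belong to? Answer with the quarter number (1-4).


Month: December (month 12)
Q1: January-March (months 1-3)
Q2: April-June (months 4-6)
Q3: July-September (months 7-9)
Q4: October-December (months 10-12)
Month 12 falls in Q4

4


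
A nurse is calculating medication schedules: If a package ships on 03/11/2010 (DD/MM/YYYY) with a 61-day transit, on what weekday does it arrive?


Start: 2010-11-03 (Wednesday)
Step 1 - find target date: add 61 days
  2010-11-03 + 61 days = 2011-01-03
Step 2 - day of week:
  61 mod 7 = 5
  Wednesday + 5 days -> Monday
Result: Monday (2011-01-03)

Monday


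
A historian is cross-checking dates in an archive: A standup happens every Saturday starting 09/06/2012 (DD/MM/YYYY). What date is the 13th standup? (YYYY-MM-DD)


First occurrence: 2012-06-09 (occurrence 1)
Each occurrence is 7 days after the previous.
Occurrence 13 is 12 weeks after the first.
12 weeks = 84 days
2012-06-09 + 84 days = 2012-09-01

2012-09-01


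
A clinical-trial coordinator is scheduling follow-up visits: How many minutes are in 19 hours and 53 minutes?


Hours: 19
Extra minutes: 53
Minutes per hour: 60
Hours to minutes: 19 x 60 = 1140
Total: 1140 + 53 = 1193

1193


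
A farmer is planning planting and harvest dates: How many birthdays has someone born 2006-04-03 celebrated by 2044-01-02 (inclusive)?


Birth: 2006-04-03
Reference: 2044-01-02
Year difference: 2044 - 2006 = 38
Has birthday (04-03) occurred by 01-02? No
Birthday not yet reached this year -> subtract 1
Age in full years: 37

37


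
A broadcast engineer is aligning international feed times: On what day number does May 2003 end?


Month: May
Year: 2003
May is a 31-day month
Total: 31 days

31


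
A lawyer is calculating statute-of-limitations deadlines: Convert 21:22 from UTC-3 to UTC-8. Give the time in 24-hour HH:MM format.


Local time: 21:22 at UTC-3 (offset -3h)
Target zone: UTC-8 (offset -8h)
Difference: -8 - (-3) = -5 hours
Calculation: 21 + (-5) = 16
Result: 16:22

16:22


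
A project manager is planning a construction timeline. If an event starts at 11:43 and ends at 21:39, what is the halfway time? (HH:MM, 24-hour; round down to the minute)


Start time: 11:43 = 703 minutes from midnight
End time: 21:39 = 1299 minutes from midnight
Sum: 703 + 1299 = 2002
Midpoint: 2002 / 2 = 1001 minutes
Convert: 1001 / 60 = 16 hours, 41 minutes
Result: 16:41

16:41


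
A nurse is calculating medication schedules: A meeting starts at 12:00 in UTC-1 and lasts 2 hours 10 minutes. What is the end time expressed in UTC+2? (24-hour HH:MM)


Start: 12:00 in UTC-1
Step 1 - add duration:
  minutes: 0 + 10 = 10
  hours: 12 + 2 + 0 = 14
  end in UTC-1: 14:10
Step 2 - convert UTC-1 -> UTC+2:
  offset difference: 2 - (-1) = 3 hours
  14 + (3) = 17 -> mod 24 = 17
Result: 17:10 in UTC+2

17:10


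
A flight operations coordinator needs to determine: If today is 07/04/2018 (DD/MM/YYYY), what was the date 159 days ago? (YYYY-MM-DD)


Start: 2018-04-07
Subtracting 159 days
Days already passed in April: 7
After going back through April: 152 more days to subtract
March 2018: 31 days, 121 remaining
February 2018: 28 days, 93 remaining
January 2018: 31 days, 62 remaining
December 2017: 31 days, 31 remaining
Result: 2017-10-30

2017-10-30


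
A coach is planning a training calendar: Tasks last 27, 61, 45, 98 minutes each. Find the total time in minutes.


Durations: 27, 61, 45, 98
Running sum: 27
+ 61 = 88
+ 45 = 133
+ 98 = 231
Total duration: 231 minutes
That is 3 hours and 51 minutes

231


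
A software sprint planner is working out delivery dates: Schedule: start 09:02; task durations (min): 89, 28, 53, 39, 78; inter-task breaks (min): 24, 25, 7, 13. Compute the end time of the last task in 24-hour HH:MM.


Start: 09:02 = 542 min from midnight
  after task 1 (89 min): 10:31
  after break (24 min): 10:55
  after task 2 (28 min): 11:23
  after break (25 min): 11:48
  after task 3 (53 min): 12:41
  after break (7 min): 12:48
  after task 4 (39 min): 13:27
  after break (13 min): 13:40
  after task 5 (78 min): 14:58
Total elapsed: 356 minutes
End time: 14:58

14:58


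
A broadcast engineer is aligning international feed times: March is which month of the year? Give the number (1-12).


Calendar month order:
2. February
3. March <--
4. April
March is month number 3

3


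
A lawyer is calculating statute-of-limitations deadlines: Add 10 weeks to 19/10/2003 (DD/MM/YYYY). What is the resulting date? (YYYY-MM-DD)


Start: 2003-10-19
Weeks to add: 10
Convert to days: 10 x 7 = 70 days
Add 70 days to 2003-10-19
Result: 2003-12-28

2003-12-28


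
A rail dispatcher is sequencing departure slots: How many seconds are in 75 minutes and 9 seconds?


Minutes: 75
Extra seconds: 9
Seconds per minute: 60
Minutes to seconds: 75 x 60 = 4500
Total: 4500 + 9 = 4509

4509


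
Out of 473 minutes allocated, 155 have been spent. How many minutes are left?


Total budget: 473 minutes
Time used: 155 minutes
Remaining: 473 - 155 = 318 minutes
Percent used: 32.8%
Percent remaining: 67.2%

318


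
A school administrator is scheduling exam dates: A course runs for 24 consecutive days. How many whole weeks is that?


Total days: 24
Days per week: 7
Division: 24 / 7 = 3 remainder 3
Complete weeks: 3
Remaining days: 3

3


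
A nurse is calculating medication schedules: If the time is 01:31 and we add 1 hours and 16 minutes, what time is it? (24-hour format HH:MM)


Start time: 01:31
Adding: 1 hours 16 minutes
Minutes: 31 + 16 = 47
Hours: 1 + 1 + 0 = 2
Result: 02:47

02:47


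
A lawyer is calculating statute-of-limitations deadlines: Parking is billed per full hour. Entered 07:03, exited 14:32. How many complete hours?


Start: 07:03
End: 14:32
Hour difference: 14 - 7 = 7 hours
Minute difference: 32 - 3 = 29 minutes
Total minutes: 449
Complete hours: 449 / 60 = 7 (remainder 29)

7


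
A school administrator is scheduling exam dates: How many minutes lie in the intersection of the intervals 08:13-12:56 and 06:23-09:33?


Interval A: [493, 776] minutes from midnight
Interval B: [383, 573] minutes from midnight
Overlap start = max(493, 383) = 493
Overlap end = min(776, 573) = 573
Overlap = 573 - 493 = 80 minutes

80


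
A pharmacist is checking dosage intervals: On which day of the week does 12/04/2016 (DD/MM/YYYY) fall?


Date: 2016-04-12
January 1, 2016 is a Friday
Day of year: 103
Offset from Jan 1: 102 days
102 mod 7 = 4
Result: Tuesday

Tuesday


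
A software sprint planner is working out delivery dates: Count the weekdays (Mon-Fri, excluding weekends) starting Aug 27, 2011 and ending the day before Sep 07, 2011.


Start: 2011-08-27 (Saturday)
End (exclusive): 2011-09-07 (Wednesday)
Total calendar days: 11
Full weeks: 11 // 7 = 1 -> 5 weekdays
Remaining 4 days starting on Saturday:
  Sat(-), Sun(-), Mon(w), Tue(w) -> 2 weekdays
Total business days: 5 + 2 = 7

7


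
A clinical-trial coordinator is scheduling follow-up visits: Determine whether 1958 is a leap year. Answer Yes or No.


Year: 1958
Divisible by 4? 1958 / 4 = 489.5 -> No
Not divisible by 4, so NOT a leap year

No


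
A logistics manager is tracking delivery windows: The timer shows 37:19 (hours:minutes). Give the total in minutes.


Hours: 37
Minutes: 19
Convert hours to minutes: 37 x 60 = 2220
Add remaining minutes: 2220 + 19 = 2239

2239


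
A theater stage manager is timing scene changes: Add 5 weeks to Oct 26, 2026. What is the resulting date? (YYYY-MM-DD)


Start: 2026-10-26
Weeks to add: 5
Convert to days: 5 x 7 = 35 days
Add 35 days to 2026-10-26
Result: 2026-11-30

2026-11-30


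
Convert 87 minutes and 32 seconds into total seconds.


Minutes: 87
Seconds: 32
Convert minutes to seconds: 87 x 60 = 5220
Add remaining seconds: 5220 + 32 = 5252

5252


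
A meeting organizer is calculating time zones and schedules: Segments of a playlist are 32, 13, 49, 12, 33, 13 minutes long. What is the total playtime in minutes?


Durations: 32, 13, 49, 12, 33, 13
Running sum: 32
+ 13 = 45
+ 49 = 94
+ 12 = 106
+ 33 = 139
+ 13 = 152
Total duration: 152 minutes
That is 2 hours and 32 minutes

152
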